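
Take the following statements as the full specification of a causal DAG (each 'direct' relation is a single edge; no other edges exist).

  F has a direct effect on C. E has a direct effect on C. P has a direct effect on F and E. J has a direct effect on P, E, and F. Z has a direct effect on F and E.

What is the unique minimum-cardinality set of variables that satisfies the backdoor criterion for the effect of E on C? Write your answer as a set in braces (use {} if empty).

{F}

Variables eligible for adjustment (non-descendants of E, excluding E and C): {F, J, P, Z}.
Backdoor paths from E to C:
  P1: E <- Z -> F -> C
  P2: E <- J -> P -> F -> C
  P3: E <- J -> F -> C
  P4: E <- P <- J -> F -> C
  P5: E <- P -> F -> C
The empty set is not sufficient: P1 (E <- Z -> F -> C) has no collider blocking it and no conditioned non-collider, so it is open.
Try {F}:
  P1: blocked at chain node F ∈ conditioning set.
  P2: blocked at chain node F ∈ conditioning set.
  P3: blocked at chain node F ∈ conditioning set.
  P4: blocked at chain node F ∈ conditioning set.
  P5: blocked at chain node F ∈ conditioning set.
{F} contains no descendant of E and blocks every backdoor path.
No other singleton works — e.g. {Z} leaves P2 open — so {F} is the unique smallest valid adjustment set.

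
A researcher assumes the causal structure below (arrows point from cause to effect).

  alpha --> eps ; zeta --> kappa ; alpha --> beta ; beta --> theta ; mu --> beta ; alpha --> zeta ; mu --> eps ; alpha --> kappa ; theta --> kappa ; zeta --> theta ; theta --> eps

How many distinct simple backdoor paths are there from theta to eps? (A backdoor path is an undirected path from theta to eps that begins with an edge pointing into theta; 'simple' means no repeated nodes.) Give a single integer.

6

A backdoor path from theta to eps is any simple undirected path whose first edge points into theta (i.e. leaves theta via a parent).
Parents of theta: {beta, zeta}.
Enumerating:
  P1: theta <- zeta <- alpha -> beta <- mu -> eps
  P2: theta <- zeta <- alpha -> eps
  P3: theta <- zeta -> kappa <- alpha -> beta <- mu -> eps
  P4: theta <- zeta -> kappa <- alpha -> eps
  P5: theta <- beta <- alpha -> eps
  P6: theta <- beta <- mu -> eps
That exhausts the simple backdoor paths. Count: 6.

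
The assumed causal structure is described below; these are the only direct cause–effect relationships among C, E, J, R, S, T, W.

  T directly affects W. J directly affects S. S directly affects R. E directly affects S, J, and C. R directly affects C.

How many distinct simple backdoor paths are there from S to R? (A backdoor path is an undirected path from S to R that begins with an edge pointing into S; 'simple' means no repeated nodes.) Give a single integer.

2

A backdoor path from S to R is any simple undirected path whose first edge points into S (i.e. leaves S via a parent).
Parents of S: {E, J}.
Enumerating:
  P1: S <- E -> C <- R
  P2: S <- J <- E -> C <- R
That exhausts the simple backdoor paths. Count: 2.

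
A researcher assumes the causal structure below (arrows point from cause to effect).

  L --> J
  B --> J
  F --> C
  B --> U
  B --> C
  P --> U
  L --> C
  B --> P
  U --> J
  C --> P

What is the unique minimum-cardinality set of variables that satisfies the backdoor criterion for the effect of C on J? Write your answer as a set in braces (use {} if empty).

Variables eligible for adjustment (non-descendants of C, excluding C and J): {B, F, L}.
Backdoor paths from C to J:
  P1: C <- B -> P -> U -> J
  P2: C <- B -> U -> J
  P3: C <- B -> J
  P4: C <- L -> J
The empty set is not sufficient: P1 (C <- B -> P -> U -> J) has no collider blocking it and no conditioned non-collider, so it is open.
Try {B, L}:
  P1: blocked at fork node B ∈ conditioning set.
  P2: blocked at fork node B ∈ conditioning set.
  P3: blocked at fork node B ∈ conditioning set.
  P4: blocked at fork node L ∈ conditioning set.
{B, L} contains no descendant of C and blocks every backdoor path.
Every element of {B, L} is needed (dropping B leaves P1 open; dropping L leaves P4 open), so no proper subset is valid.
Among all size-2 subsets of the eligible variables, only {B, L} blocks every backdoor path, so it is the unique smallest valid adjustment set.

{B, L}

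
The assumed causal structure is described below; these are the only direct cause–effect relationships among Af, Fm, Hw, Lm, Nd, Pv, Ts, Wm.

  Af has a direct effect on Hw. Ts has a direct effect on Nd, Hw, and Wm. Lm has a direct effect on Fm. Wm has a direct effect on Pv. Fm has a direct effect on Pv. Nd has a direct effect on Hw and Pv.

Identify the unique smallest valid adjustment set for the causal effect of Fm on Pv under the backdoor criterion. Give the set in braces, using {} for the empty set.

{}

Variables eligible for adjustment (non-descendants of Fm, excluding Fm and Pv): {Af, Hw, Lm, Nd, Ts, Wm}.
Backdoor paths from Fm to Pv:
  (none)
With no backdoor paths the empty set already satisfies the criterion, and it is trivially minimal.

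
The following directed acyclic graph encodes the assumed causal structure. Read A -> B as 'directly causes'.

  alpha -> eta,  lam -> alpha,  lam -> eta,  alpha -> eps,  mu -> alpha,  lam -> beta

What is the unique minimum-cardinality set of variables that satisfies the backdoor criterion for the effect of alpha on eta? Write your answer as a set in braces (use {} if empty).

{lam}

Variables eligible for adjustment (non-descendants of alpha, excluding alpha and eta): {beta, lam, mu}.
Backdoor paths from alpha to eta:
  P1: alpha <- lam -> eta
The empty set is not sufficient: P1 (alpha <- lam -> eta) has no collider blocking it and no conditioned non-collider, so it is open.
Try {lam}:
  P1: blocked at fork node lam ∈ conditioning set.
{lam} contains no descendant of alpha and blocks every backdoor path.
No other singleton works — e.g. {mu} leaves P1 open — so {lam} is the unique smallest valid adjustment set.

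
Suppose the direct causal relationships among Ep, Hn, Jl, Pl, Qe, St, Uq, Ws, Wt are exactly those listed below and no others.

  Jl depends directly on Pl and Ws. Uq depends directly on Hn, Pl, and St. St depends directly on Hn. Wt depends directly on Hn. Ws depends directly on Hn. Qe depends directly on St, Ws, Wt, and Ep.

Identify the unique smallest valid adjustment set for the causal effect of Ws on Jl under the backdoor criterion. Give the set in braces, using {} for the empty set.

{}

Variables eligible for adjustment (non-descendants of Ws, excluding Ws and Jl): {Ep, Hn, Pl, St, Uq, Wt}.
Backdoor paths from Ws to Jl:
  P1: Ws <- Hn -> St -> Uq <- Pl -> Jl
  P2: Ws <- Hn -> Uq <- Pl -> Jl
  P3: Ws <- Hn -> Wt -> Qe <- St -> Uq <- Pl -> Jl
Each backdoor path contains an unconditioned collider, so every path is already blocked with the empty conditioning set:
  P1: blocked at collider Uq (neither it nor any descendant is in the conditioning set).
  P2: blocked at collider Uq (neither it nor any descendant is in the conditioning set).
  P3: blocked at collider Qe (neither it nor any descendant is in the conditioning set).
The empty set is therefore the unique smallest valid set.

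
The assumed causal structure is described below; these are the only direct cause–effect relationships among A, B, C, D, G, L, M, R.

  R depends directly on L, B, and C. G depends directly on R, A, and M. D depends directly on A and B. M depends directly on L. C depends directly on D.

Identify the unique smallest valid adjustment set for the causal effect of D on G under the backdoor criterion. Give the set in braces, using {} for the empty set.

{A, B}

Variables eligible for adjustment (non-descendants of D, excluding D and G): {A, B, L, M}.
Backdoor paths from D to G:
  P1: D <- B -> R <- L -> M -> G
  P2: D <- B -> R -> G
  P3: D <- A -> G
The empty set is not sufficient: P2 (D <- B -> R -> G) has no collider blocking it and no conditioned non-collider, so it is open.
Try {A, B}:
  P1: blocked at fork node B ∈ conditioning set.
  P2: blocked at fork node B ∈ conditioning set.
  P3: blocked at fork node A ∈ conditioning set.
{A, B} contains no descendant of D and blocks every backdoor path.
Every element of {A, B} is needed (dropping A leaves P3 open; dropping B leaves P2 open), so no proper subset is valid.
Among all size-2 subsets of the eligible variables, only {A, B} blocks every backdoor path, so it is the unique smallest valid adjustment set.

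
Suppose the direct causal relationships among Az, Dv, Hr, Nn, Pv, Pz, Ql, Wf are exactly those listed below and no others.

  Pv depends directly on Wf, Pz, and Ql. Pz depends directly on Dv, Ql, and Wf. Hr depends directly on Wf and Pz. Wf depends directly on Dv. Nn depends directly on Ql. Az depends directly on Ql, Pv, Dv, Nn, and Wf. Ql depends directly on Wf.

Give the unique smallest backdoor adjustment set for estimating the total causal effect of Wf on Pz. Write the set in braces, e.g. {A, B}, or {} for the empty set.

{Dv}

Variables eligible for adjustment (non-descendants of Wf, excluding Wf and Pz): {Dv}.
Backdoor paths from Wf to Pz:
  P1: Wf <- Dv -> Pz
  P2: Wf <- Dv -> Az <- Ql -> Pz
  P3: Wf <- Dv -> Az <- Ql -> Pv <- Pz
  P4: Wf <- Dv -> Az <- Pv <- Ql -> Pz
  P5: Wf <- Dv -> Az <- Pv <- Pz
  P6: Wf <- Dv -> Az <- Nn <- Ql -> Pz
  P7: Wf <- Dv -> Az <- Nn <- Ql -> Pv <- Pz
The empty set is not sufficient: P1 (Wf <- Dv -> Pz) has no collider blocking it and no conditioned non-collider, so it is open.
Try {Dv}:
  P1: blocked at fork node Dv ∈ conditioning set.
  P2: blocked at fork node Dv ∈ conditioning set.
  P3: blocked at fork node Dv ∈ conditioning set.
  P4: blocked at fork node Dv ∈ conditioning set.
  P5: blocked at fork node Dv ∈ conditioning set.
  P6: blocked at fork node Dv ∈ conditioning set.
  P7: blocked at fork node Dv ∈ conditioning set.
{Dv} contains no descendant of Wf and blocks every backdoor path.
{Dv} is the unique smallest valid adjustment set.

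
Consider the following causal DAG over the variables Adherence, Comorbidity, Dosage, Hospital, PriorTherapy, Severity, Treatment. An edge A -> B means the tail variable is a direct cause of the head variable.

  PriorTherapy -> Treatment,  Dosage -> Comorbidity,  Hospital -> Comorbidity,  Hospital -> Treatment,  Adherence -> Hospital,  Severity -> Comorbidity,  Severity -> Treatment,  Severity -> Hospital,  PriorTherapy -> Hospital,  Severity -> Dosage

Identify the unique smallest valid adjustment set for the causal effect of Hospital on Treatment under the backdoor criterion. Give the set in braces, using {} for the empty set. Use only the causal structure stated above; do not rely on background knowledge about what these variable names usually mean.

Variables eligible for adjustment (non-descendants of Hospital, excluding Hospital and Treatment): {Adherence, Dosage, PriorTherapy, Severity}.
Backdoor paths from Hospital to Treatment:
  P1: Hospital <- Severity -> Treatment
  P2: Hospital <- PriorTherapy -> Treatment
The empty set is not sufficient: P1 (Hospital <- Severity -> Treatment) has no collider blocking it and no conditioned non-collider, so it is open.
Try {PriorTherapy, Severity}:
  P1: blocked at fork node Severity ∈ conditioning set.
  P2: blocked at fork node PriorTherapy ∈ conditioning set.
{PriorTherapy, Severity} contains no descendant of Hospital and blocks every backdoor path.
Every element of {PriorTherapy, Severity} is needed (dropping PriorTherapy leaves P2 open; dropping Severity leaves P1 open), so no proper subset is valid.
Among all size-2 subsets of the eligible variables, only {PriorTherapy, Severity} blocks every backdoor path, so it is the unique smallest valid adjustment set.

{PriorTherapy, Severity}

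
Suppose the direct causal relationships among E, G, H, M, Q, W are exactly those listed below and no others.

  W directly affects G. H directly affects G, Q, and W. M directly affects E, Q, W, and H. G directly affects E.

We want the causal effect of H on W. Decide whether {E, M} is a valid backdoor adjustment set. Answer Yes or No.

No

Backdoor paths from H to W (paths whose first edge points into H):
  P1: H <- M -> W
  P2: H <- M -> E <- G <- W
Condition 1 (no descendant of H in the set): FAILS — E is a descendant of H.
Condition 2 (every backdoor path blocked by {E, M}):
  P1: blocked at fork node M ∈ conditioning set.
  P2: blocked at fork node M ∈ conditioning set.
{E, M} does not satisfy the backdoor criterion.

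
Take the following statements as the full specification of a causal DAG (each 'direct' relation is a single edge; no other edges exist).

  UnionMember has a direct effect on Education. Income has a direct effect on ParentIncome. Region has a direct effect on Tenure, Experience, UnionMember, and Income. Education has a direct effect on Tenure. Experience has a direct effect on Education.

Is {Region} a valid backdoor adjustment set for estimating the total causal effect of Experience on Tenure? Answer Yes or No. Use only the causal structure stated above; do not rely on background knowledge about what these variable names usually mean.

Yes

Backdoor paths from Experience to Tenure (paths whose first edge points into Experience):
  P1: Experience <- Region -> UnionMember -> Education -> Tenure
  P2: Experience <- Region -> Tenure
Condition 1 (no descendant of Experience in the set): holds — descendants of Experience are {Education, Tenure}; none are in {Region}.
Condition 2 (every backdoor path blocked by {Region}):
  P1: blocked at fork node Region ∈ conditioning set.
  P2: blocked at fork node Region ∈ conditioning set.
{Region} satisfies the backdoor criterion.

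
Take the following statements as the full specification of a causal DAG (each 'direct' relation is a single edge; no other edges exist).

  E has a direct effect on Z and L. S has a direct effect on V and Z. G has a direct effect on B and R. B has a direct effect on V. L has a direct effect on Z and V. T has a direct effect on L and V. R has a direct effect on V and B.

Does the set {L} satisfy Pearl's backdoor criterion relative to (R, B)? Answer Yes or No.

No

Backdoor paths from R to B (paths whose first edge points into R):
  P1: R <- G -> B
Condition 1 (no descendant of R in the set): holds — descendants of R are {B, V}; none are in {L}.
Condition 2 (every backdoor path blocked by {L}):
  P1: open — no interior node is in the conditioning set.
{L} does not satisfy the backdoor criterion.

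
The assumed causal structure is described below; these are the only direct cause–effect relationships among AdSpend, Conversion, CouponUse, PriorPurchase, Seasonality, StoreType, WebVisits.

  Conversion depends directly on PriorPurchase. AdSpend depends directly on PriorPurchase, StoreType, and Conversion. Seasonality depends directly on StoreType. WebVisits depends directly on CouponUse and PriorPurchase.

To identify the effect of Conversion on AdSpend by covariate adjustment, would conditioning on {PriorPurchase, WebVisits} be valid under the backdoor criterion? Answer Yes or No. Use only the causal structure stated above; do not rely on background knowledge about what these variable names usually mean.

Yes

Backdoor paths from Conversion to AdSpend (paths whose first edge points into Conversion):
  P1: Conversion <- PriorPurchase -> AdSpend
Condition 1 (no descendant of Conversion in the set): holds — descendants of Conversion are {AdSpend}; none are in {PriorPurchase, WebVisits}.
Condition 2 (every backdoor path blocked by {PriorPurchase, WebVisits}):
  P1: blocked at fork node PriorPurchase ∈ conditioning set.
{PriorPurchase, WebVisits} satisfies the backdoor criterion.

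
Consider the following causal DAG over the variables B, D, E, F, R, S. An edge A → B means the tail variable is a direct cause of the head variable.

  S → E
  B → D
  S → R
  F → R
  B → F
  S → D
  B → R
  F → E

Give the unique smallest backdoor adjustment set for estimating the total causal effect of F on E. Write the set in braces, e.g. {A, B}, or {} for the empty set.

Variables eligible for adjustment (non-descendants of F, excluding F and E): {B, D, S}.
Backdoor paths from F to E:
  P1: F <- B -> R <- S -> E
  P2: F <- B -> D <- S -> E
Each backdoor path contains an unconditioned collider, so every path is already blocked with the empty conditioning set:
  P1: blocked at collider R (neither it nor any descendant is in the conditioning set).
  P2: blocked at collider D (neither it nor any descendant is in the conditioning set).
The empty set is therefore the unique smallest valid set.

{}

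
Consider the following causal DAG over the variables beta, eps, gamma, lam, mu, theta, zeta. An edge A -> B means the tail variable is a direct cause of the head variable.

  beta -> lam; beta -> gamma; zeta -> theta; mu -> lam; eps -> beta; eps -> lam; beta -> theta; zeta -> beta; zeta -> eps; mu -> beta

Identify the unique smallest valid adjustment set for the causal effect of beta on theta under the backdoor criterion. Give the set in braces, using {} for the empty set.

Variables eligible for adjustment (non-descendants of beta, excluding beta and theta): {eps, mu, zeta}.
Backdoor paths from beta to theta:
  P1: beta <- mu -> lam <- eps <- zeta -> theta
  P2: beta <- zeta -> theta
  P3: beta <- eps <- zeta -> theta
The empty set is not sufficient: P2 (beta <- zeta -> theta) has no collider blocking it and no conditioned non-collider, so it is open.
Try {zeta}:
  P1: blocked at collider lam (neither it nor any descendant is in the conditioning set).
  P2: blocked at fork node zeta ∈ conditioning set.
  P3: blocked at fork node zeta ∈ conditioning set.
{zeta} contains no descendant of beta and blocks every backdoor path.
No other singleton works — e.g. {mu} leaves P2 open — so {zeta} is the unique smallest valid adjustment set.

{zeta}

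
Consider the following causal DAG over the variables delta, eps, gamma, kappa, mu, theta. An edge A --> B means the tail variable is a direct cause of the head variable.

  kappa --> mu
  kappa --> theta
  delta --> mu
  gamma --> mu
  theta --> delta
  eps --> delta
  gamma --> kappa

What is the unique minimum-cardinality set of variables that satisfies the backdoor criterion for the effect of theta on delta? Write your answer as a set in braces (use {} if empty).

{}

Variables eligible for adjustment (non-descendants of theta, excluding theta and delta): {eps, gamma, kappa}.
Backdoor paths from theta to delta:
  P1: theta <- kappa <- gamma -> mu <- delta
  P2: theta <- kappa -> mu <- delta
Each backdoor path contains an unconditioned collider, so every path is already blocked with the empty conditioning set:
  P1: blocked at collider mu (neither it nor any descendant is in the conditioning set).
  P2: blocked at collider mu (neither it nor any descendant is in the conditioning set).
The empty set is therefore the unique smallest valid set.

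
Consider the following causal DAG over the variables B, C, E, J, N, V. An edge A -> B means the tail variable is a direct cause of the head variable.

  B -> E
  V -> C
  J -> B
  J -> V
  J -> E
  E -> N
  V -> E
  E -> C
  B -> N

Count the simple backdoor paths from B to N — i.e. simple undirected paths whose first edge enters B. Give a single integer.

A backdoor path from B to N is any simple undirected path whose first edge points into B (i.e. leaves B via a parent).
Parents of B: {J}.
Enumerating:
  P1: B <- J -> V -> E -> N
  P2: B <- J -> V -> C <- E -> N
  P3: B <- J -> E -> N
That exhausts the simple backdoor paths. Count: 3.

3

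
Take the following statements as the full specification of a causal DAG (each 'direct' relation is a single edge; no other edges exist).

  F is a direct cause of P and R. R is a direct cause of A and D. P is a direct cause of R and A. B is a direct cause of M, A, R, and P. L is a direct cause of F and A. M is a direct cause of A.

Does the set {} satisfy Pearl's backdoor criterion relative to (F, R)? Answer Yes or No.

Backdoor paths from F to R (paths whose first edge points into F):
  P1: F <- L -> A <- B -> P -> R
  P2: F <- L -> A <- B -> R
  P3: F <- L -> A <- M <- B -> P -> R
  P4: F <- L -> A <- M <- B -> R
  P5: F <- L -> A <- P <- B -> R
  P6: F <- L -> A <- P -> R
  P7: F <- L -> A <- R
Condition 1 (no descendant of F in the set): holds — descendants of F are {A, D, P, R}; none are in {}.
Condition 2 (every backdoor path blocked by {}):
  P1: blocked at collider A (neither it nor any descendant is in the conditioning set).
  P2: blocked at collider A (neither it nor any descendant is in the conditioning set).
  P3: blocked at collider A (neither it nor any descendant is in the conditioning set).
  P4: blocked at collider A (neither it nor any descendant is in the conditioning set).
  P5: blocked at collider A (neither it nor any descendant is in the conditioning set).
  P6: blocked at collider A (neither it nor any descendant is in the conditioning set).
  P7: blocked at collider A (neither it nor any descendant is in the conditioning set).
{} satisfies the backdoor criterion.

Yes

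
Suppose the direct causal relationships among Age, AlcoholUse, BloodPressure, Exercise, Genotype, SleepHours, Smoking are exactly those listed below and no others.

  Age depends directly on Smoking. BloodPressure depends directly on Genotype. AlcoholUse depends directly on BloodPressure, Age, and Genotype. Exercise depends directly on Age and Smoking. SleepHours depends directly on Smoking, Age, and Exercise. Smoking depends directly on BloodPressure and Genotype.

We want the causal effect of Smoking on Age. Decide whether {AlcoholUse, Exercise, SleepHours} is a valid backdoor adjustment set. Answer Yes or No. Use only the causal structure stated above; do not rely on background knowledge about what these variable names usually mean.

Backdoor paths from Smoking to Age (paths whose first edge points into Smoking):
  P1: Smoking <- Genotype -> BloodPressure -> AlcoholUse <- Age
  P2: Smoking <- Genotype -> AlcoholUse <- Age
  P3: Smoking <- BloodPressure <- Genotype -> AlcoholUse <- Age
  P4: Smoking <- BloodPressure -> AlcoholUse <- Age
Condition 1 (no descendant of Smoking in the set): FAILS — AlcoholUse, Exercise, and SleepHours are descendants of Smoking.
Condition 2 (every backdoor path blocked by {AlcoholUse, Exercise, SleepHours}):
  P1: open — collider(s) AlcoholUse are conditioned on (or have a conditioned descendant) and no non-collider on the path is in the set.
  P2: open — collider(s) AlcoholUse are conditioned on (or have a conditioned descendant) and no non-collider on the path is in the set.
  P3: open — collider(s) AlcoholUse are conditioned on (or have a conditioned descendant) and no non-collider on the path is in the set.
  P4: open — collider(s) AlcoholUse are conditioned on (or have a conditioned descendant) and no non-collider on the path is in the set.
{AlcoholUse, Exercise, SleepHours} does not satisfy the backdoor criterion.

No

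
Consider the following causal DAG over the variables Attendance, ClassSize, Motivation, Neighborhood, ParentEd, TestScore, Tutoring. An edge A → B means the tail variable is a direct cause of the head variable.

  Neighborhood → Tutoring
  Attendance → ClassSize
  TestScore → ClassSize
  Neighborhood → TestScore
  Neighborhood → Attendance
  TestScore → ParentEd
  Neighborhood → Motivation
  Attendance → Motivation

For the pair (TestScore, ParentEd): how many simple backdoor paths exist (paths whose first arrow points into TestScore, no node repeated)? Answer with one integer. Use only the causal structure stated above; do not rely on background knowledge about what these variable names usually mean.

A backdoor path from TestScore to ParentEd is any simple undirected path whose first edge points into TestScore (i.e. leaves TestScore via a parent).
Parents of TestScore: {Neighborhood}.
No simple path from any parent of TestScore reaches ParentEd without revisiting TestScore, so there are no backdoor paths.

0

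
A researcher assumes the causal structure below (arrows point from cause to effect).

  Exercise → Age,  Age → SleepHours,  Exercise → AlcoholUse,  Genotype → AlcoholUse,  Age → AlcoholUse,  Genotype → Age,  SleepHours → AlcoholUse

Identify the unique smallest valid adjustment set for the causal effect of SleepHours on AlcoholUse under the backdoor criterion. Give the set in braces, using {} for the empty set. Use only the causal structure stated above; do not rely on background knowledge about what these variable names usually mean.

{Age}

Variables eligible for adjustment (non-descendants of SleepHours, excluding SleepHours and AlcoholUse): {Age, Exercise, Genotype}.
Backdoor paths from SleepHours to AlcoholUse:
  P1: SleepHours <- Age <- Exercise -> AlcoholUse
  P2: SleepHours <- Age <- Genotype -> AlcoholUse
  P3: SleepHours <- Age -> AlcoholUse
The empty set is not sufficient: P1 (SleepHours <- Age <- Exercise -> AlcoholUse) has no collider blocking it and no conditioned non-collider, so it is open.
Try {Age}:
  P1: blocked at chain node Age ∈ conditioning set.
  P2: blocked at chain node Age ∈ conditioning set.
  P3: blocked at fork node Age ∈ conditioning set.
{Age} contains no descendant of SleepHours and blocks every backdoor path.
No other singleton works — e.g. {Exercise} leaves P2 open — so {Age} is the unique smallest valid adjustment set.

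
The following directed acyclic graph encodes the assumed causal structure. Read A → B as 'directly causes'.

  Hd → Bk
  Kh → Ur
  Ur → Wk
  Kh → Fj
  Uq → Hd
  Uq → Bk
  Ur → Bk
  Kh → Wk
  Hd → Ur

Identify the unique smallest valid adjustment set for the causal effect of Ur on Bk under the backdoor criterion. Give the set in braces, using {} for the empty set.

Variables eligible for adjustment (non-descendants of Ur, excluding Ur and Bk): {Fj, Hd, Kh, Uq}.
Backdoor paths from Ur to Bk:
  P1: Ur <- Hd <- Uq -> Bk
  P2: Ur <- Hd -> Bk
The empty set is not sufficient: P1 (Ur <- Hd <- Uq -> Bk) has no collider blocking it and no conditioned non-collider, so it is open.
Try {Hd}:
  P1: blocked at chain node Hd ∈ conditioning set.
  P2: blocked at fork node Hd ∈ conditioning set.
{Hd} contains no descendant of Ur and blocks every backdoor path.
No other singleton works — e.g. {Uq} leaves P2 open — so {Hd} is the unique smallest valid adjustment set.

{Hd}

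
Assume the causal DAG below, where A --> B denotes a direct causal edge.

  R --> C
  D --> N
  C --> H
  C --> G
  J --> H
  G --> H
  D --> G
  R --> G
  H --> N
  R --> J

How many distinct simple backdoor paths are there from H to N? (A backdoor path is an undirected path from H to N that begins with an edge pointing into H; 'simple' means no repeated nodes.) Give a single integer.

A backdoor path from H to N is any simple undirected path whose first edge points into H (i.e. leaves H via a parent).
Parents of H: {C, G, J}.
Enumerating:
  P1: H <- C <- R -> G <- D -> N
  P2: H <- C -> G <- D -> N
  P3: H <- G <- D -> N
  P4: H <- J <- R -> C -> G <- D -> N
  P5: H <- J <- R -> G <- D -> N
That exhausts the simple backdoor paths. Count: 5.

5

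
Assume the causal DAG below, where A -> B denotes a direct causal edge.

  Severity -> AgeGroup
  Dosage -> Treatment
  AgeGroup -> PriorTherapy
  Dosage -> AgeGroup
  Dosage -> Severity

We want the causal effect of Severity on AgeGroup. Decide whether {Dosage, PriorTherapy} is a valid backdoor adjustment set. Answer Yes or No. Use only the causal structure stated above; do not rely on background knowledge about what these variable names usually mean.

No

Backdoor paths from Severity to AgeGroup (paths whose first edge points into Severity):
  P1: Severity <- Dosage -> AgeGroup
Condition 1 (no descendant of Severity in the set): FAILS — PriorTherapy is a descendant of Severity.
Condition 2 (every backdoor path blocked by {Dosage, PriorTherapy}):
  P1: blocked at fork node Dosage ∈ conditioning set.
{Dosage, PriorTherapy} does not satisfy the backdoor criterion.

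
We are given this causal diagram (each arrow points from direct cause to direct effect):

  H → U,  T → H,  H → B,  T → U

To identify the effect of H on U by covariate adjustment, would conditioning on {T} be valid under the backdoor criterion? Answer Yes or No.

Backdoor paths from H to U (paths whose first edge points into H):
  P1: H <- T -> U
Condition 1 (no descendant of H in the set): holds — descendants of H are {B, U}; none are in {T}.
Condition 2 (every backdoor path blocked by {T}):
  P1: blocked at fork node T ∈ conditioning set.
{T} satisfies the backdoor criterion.

Yes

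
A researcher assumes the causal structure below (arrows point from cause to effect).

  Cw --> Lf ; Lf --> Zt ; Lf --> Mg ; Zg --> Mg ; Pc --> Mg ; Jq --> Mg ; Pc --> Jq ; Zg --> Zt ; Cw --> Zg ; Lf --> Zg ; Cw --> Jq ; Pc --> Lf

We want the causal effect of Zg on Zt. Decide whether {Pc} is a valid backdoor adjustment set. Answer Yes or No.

No

Backdoor paths from Zg to Zt (paths whose first edge points into Zg):
  P1: Zg <- Cw -> Lf -> Zt
  P2: Zg <- Cw -> Jq <- Pc -> Lf -> Zt
  P3: Zg <- Cw -> Jq <- Pc -> Mg <- Lf -> Zt
  P4: Zg <- Cw -> Jq -> Mg <- Pc -> Lf -> Zt
  P5: Zg <- Cw -> Jq -> Mg <- Lf -> Zt
  P6: Zg <- Lf -> Zt
Condition 1 (no descendant of Zg in the set): holds — descendants of Zg are {Mg, Zt}; none are in {Pc}.
Condition 2 (every backdoor path blocked by {Pc}):
  P1: open — no interior node is in the conditioning set.
  P2: blocked at collider Jq (neither it nor any descendant is in the conditioning set).
  P3: blocked at collider Jq (neither it nor any descendant is in the conditioning set).
  P4: blocked at collider Mg (neither it nor any descendant is in the conditioning set).
  P5: blocked at collider Mg (neither it nor any descendant is in the conditioning set).
  P6: open — no interior node is in the conditioning set.
{Pc} does not satisfy the backdoor criterion.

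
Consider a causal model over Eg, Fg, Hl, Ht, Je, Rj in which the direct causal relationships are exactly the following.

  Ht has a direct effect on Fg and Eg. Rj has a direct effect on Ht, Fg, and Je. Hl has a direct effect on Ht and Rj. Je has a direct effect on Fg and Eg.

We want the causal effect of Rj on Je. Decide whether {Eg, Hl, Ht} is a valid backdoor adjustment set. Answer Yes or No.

Backdoor paths from Rj to Je (paths whose first edge points into Rj):
  P1: Rj <- Hl -> Ht -> Eg <- Je
  P2: Rj <- Hl -> Ht -> Fg <- Je
Condition 1 (no descendant of Rj in the set): FAILS — Eg and Ht are descendants of Rj.
Condition 2 (every backdoor path blocked by {Eg, Hl, Ht}):
  P1: blocked at fork node Hl ∈ conditioning set.
  P2: blocked at fork node Hl ∈ conditioning set.
{Eg, Hl, Ht} does not satisfy the backdoor criterion.

No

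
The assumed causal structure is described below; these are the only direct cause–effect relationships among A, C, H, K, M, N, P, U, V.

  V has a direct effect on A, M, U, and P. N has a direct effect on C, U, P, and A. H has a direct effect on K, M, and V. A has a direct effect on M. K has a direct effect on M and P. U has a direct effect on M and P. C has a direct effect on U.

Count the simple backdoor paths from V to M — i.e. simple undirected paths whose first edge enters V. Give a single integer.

8

A backdoor path from V to M is any simple undirected path whose first edge points into V (i.e. leaves V via a parent).
Parents of V: {H}.
Enumerating:
  P1: V <- H -> K -> M
  P2: V <- H -> K -> P <- N -> C -> U -> M
  P3: V <- H -> K -> P <- N -> A -> M
  P4: V <- H -> K -> P <- N -> U -> M
  P5: V <- H -> K -> P <- U <- N -> A -> M
  P6: V <- H -> K -> P <- U <- C <- N -> A -> M
  P7: V <- H -> K -> P <- U -> M
  P8: V <- H -> M
That exhausts the simple backdoor paths. Count: 8.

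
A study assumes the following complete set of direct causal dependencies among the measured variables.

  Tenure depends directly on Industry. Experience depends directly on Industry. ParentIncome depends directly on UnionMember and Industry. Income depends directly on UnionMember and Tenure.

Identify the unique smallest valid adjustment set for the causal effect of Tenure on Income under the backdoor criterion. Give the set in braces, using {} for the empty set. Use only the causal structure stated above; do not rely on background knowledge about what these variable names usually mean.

{}

Variables eligible for adjustment (non-descendants of Tenure, excluding Tenure and Income): {Experience, Industry, ParentIncome, UnionMember}.
Backdoor paths from Tenure to Income:
  P1: Tenure <- Industry -> ParentIncome <- UnionMember -> Income
Each backdoor path contains an unconditioned collider, so every path is already blocked with the empty conditioning set:
  P1: blocked at collider ParentIncome (neither it nor any descendant is in the conditioning set).
The empty set is therefore the unique smallest valid set.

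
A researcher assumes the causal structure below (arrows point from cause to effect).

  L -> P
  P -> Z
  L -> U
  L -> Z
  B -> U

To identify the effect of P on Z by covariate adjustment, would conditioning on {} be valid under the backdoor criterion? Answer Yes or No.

No

Backdoor paths from P to Z (paths whose first edge points into P):
  P1: P <- L -> Z
Condition 1 (no descendant of P in the set): holds — descendants of P are {Z}; none are in {}.
Condition 2 (every backdoor path blocked by {}):
  P1: open — no interior node is in the conditioning set.
{} does not satisfy the backdoor criterion.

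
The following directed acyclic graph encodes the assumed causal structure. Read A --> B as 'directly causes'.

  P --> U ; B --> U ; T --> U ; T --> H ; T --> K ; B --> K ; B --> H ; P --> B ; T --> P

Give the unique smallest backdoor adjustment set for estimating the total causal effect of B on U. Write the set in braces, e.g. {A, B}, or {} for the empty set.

{P}

Variables eligible for adjustment (non-descendants of B, excluding B and U): {P, T}.
Backdoor paths from B to U:
  P1: B <- P <- T -> U
  P2: B <- P -> U
The empty set is not sufficient: P1 (B <- P <- T -> U) has no collider blocking it and no conditioned non-collider, so it is open.
Try {P}:
  P1: blocked at chain node P ∈ conditioning set.
  P2: blocked at fork node P ∈ conditioning set.
{P} contains no descendant of B and blocks every backdoor path.
No other singleton works — e.g. {T} leaves P2 open — so {P} is the unique smallest valid adjustment set.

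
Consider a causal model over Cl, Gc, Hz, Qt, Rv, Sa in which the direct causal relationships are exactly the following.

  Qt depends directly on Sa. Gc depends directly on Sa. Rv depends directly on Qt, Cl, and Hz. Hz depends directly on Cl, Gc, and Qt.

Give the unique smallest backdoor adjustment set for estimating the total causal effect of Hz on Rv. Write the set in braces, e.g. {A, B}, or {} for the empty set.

{Cl, Qt}

Variables eligible for adjustment (non-descendants of Hz, excluding Hz and Rv): {Cl, Gc, Qt, Sa}.
Backdoor paths from Hz to Rv:
  P1: Hz <- Cl -> Rv
  P2: Hz <- Gc <- Sa -> Qt -> Rv
  P3: Hz <- Qt -> Rv
The empty set is not sufficient: P1 (Hz <- Cl -> Rv) has no collider blocking it and no conditioned non-collider, so it is open.
Try {Cl, Qt}:
  P1: blocked at fork node Cl ∈ conditioning set.
  P2: blocked at chain node Qt ∈ conditioning set.
  P3: blocked at fork node Qt ∈ conditioning set.
{Cl, Qt} contains no descendant of Hz and blocks every backdoor path.
Every element of {Cl, Qt} is needed (dropping Cl leaves P1 open; dropping Qt leaves P2 open), so no proper subset is valid.
Among all size-2 subsets of the eligible variables, only {Cl, Qt} blocks every backdoor path, so it is the unique smallest valid adjustment set.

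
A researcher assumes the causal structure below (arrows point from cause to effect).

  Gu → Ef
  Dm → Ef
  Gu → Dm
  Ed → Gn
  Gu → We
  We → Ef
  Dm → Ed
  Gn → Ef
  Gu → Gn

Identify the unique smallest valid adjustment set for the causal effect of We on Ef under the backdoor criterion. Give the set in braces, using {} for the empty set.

Variables eligible for adjustment (non-descendants of We, excluding We and Ef): {Dm, Ed, Gn, Gu}.
Backdoor paths from We to Ef:
  P1: We <- Gu -> Dm -> Ed -> Gn -> Ef
  P2: We <- Gu -> Dm -> Ef
  P3: We <- Gu -> Gn <- Ed <- Dm -> Ef
  P4: We <- Gu -> Gn -> Ef
  P5: We <- Gu -> Ef
The empty set is not sufficient: P1 (We <- Gu -> Dm -> Ed -> Gn -> Ef) has no collider blocking it and no conditioned non-collider, so it is open.
Try {Gu}:
  P1: blocked at fork node Gu ∈ conditioning set.
  P2: blocked at fork node Gu ∈ conditioning set.
  P3: blocked at fork node Gu ∈ conditioning set.
  P4: blocked at fork node Gu ∈ conditioning set.
  P5: blocked at fork node Gu ∈ conditioning set.
{Gu} contains no descendant of We and blocks every backdoor path.
No other singleton works — e.g. {Dm} leaves P4 open — so {Gu} is the unique smallest valid adjustment set.

{Gu}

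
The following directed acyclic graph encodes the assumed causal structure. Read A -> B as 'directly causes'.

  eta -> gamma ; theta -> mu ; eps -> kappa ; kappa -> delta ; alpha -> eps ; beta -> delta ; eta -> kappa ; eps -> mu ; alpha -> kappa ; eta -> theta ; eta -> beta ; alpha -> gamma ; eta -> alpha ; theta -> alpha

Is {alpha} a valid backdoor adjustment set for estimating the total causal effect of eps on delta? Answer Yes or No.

Backdoor paths from eps to delta (paths whose first edge points into eps):
  P1: eps <- alpha <- eta -> kappa -> delta
  P2: eps <- alpha <- eta -> beta -> delta
  P3: eps <- alpha <- theta <- eta -> kappa -> delta
  P4: eps <- alpha <- theta <- eta -> beta -> delta
  P5: eps <- alpha -> kappa <- eta -> beta -> delta
  P6: eps <- alpha -> kappa -> delta
  P7: eps <- alpha -> gamma <- eta -> kappa -> delta
  P8: eps <- alpha -> gamma <- eta -> beta -> delta
Condition 1 (no descendant of eps in the set): holds — descendants of eps are {delta, kappa, mu}; none are in {alpha}.
Condition 2 (every backdoor path blocked by {alpha}):
  P1: blocked at chain node alpha ∈ conditioning set.
  P2: blocked at chain node alpha ∈ conditioning set.
  P3: blocked at chain node alpha ∈ conditioning set.
  P4: blocked at chain node alpha ∈ conditioning set.
  P5: blocked at fork node alpha ∈ conditioning set.
  P6: blocked at fork node alpha ∈ conditioning set.
  P7: blocked at fork node alpha ∈ conditioning set.
  P8: blocked at fork node alpha ∈ conditioning set.
{alpha} satisfies the backdoor criterion.

Yes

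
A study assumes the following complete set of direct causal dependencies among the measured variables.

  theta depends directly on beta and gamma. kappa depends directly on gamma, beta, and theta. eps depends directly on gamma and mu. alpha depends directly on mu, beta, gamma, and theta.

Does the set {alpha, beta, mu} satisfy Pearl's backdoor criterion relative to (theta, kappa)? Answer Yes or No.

Backdoor paths from theta to kappa (paths whose first edge points into theta):
  P1: theta <- beta -> alpha <- gamma -> kappa
  P2: theta <- beta -> alpha <- mu -> eps <- gamma -> kappa
  P3: theta <- beta -> kappa
  P4: theta <- gamma -> eps <- mu -> alpha <- beta -> kappa
  P5: theta <- gamma -> alpha <- beta -> kappa
  P6: theta <- gamma -> kappa
Condition 1 (no descendant of theta in the set): FAILS — alpha is a descendant of theta.
Condition 2 (every backdoor path blocked by {alpha, beta, mu}):
  P1: blocked at fork node beta ∈ conditioning set.
  P2: blocked at fork node beta ∈ conditioning set.
  P3: blocked at fork node beta ∈ conditioning set.
  P4: blocked at collider eps (neither it nor any descendant is in the conditioning set).
  P5: blocked at fork node beta ∈ conditioning set.
  P6: open — no interior node is in the conditioning set.
{alpha, beta, mu} does not satisfy the backdoor criterion.

No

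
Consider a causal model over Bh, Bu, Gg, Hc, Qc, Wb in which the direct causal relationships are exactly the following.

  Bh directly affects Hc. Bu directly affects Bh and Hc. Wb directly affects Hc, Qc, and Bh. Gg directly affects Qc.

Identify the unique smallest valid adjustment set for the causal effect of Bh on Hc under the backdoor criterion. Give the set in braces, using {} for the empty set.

{Bu, Wb}

Variables eligible for adjustment (non-descendants of Bh, excluding Bh and Hc): {Bu, Gg, Qc, Wb}.
Backdoor paths from Bh to Hc:
  P1: Bh <- Wb -> Hc
  P2: Bh <- Bu -> Hc
The empty set is not sufficient: P1 (Bh <- Wb -> Hc) has no collider blocking it and no conditioned non-collider, so it is open.
Try {Bu, Wb}:
  P1: blocked at fork node Wb ∈ conditioning set.
  P2: blocked at fork node Bu ∈ conditioning set.
{Bu, Wb} contains no descendant of Bh and blocks every backdoor path.
Every element of {Bu, Wb} is needed (dropping Bu leaves P2 open; dropping Wb leaves P1 open), so no proper subset is valid.
Among all size-2 subsets of the eligible variables, only {Bu, Wb} blocks every backdoor path, so it is the unique smallest valid adjustment set.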